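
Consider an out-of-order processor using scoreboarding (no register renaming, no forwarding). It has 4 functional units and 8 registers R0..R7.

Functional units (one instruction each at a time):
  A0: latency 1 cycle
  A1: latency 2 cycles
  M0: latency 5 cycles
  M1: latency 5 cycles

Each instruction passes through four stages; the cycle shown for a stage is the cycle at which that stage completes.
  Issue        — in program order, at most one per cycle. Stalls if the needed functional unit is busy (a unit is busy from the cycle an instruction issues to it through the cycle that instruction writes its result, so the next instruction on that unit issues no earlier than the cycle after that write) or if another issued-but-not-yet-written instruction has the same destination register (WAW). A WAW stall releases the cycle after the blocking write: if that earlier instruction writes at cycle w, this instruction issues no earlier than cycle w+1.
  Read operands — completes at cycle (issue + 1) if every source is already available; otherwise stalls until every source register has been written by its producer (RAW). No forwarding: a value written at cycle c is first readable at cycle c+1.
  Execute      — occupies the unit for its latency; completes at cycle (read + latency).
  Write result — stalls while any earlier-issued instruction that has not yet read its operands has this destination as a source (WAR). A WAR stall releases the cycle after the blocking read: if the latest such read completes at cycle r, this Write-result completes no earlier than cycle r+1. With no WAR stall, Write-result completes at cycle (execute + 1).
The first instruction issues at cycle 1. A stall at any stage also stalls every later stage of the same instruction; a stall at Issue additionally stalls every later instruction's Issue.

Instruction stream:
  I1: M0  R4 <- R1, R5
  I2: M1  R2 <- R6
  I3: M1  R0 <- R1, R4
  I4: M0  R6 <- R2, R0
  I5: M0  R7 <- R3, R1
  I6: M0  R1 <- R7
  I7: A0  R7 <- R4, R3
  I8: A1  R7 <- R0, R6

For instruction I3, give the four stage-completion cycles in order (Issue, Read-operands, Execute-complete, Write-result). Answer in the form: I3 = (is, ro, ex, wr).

I3 = (10, 11, 16, 17)

I1 -> (1, 2, 7, 8)
I2 -> (2, 3, 8, 9)
I3 -> (10, 11, 16, 17)  // struct: M1 busy until I2 writes@9
I4 -> (11, 18, 23, 24)  // RAW R0: wait I3 write@17
I5 -> (25, 26, 31, 32)  // struct: M0 busy until I4 writes@24
I6 -> (33, 34, 39, 40)  // struct: M0 busy until I5 writes@32
I7 -> (34, 35, 36, 37)
I8 -> (38, 39, 41, 42)  // WAW R7: wait I7 write@37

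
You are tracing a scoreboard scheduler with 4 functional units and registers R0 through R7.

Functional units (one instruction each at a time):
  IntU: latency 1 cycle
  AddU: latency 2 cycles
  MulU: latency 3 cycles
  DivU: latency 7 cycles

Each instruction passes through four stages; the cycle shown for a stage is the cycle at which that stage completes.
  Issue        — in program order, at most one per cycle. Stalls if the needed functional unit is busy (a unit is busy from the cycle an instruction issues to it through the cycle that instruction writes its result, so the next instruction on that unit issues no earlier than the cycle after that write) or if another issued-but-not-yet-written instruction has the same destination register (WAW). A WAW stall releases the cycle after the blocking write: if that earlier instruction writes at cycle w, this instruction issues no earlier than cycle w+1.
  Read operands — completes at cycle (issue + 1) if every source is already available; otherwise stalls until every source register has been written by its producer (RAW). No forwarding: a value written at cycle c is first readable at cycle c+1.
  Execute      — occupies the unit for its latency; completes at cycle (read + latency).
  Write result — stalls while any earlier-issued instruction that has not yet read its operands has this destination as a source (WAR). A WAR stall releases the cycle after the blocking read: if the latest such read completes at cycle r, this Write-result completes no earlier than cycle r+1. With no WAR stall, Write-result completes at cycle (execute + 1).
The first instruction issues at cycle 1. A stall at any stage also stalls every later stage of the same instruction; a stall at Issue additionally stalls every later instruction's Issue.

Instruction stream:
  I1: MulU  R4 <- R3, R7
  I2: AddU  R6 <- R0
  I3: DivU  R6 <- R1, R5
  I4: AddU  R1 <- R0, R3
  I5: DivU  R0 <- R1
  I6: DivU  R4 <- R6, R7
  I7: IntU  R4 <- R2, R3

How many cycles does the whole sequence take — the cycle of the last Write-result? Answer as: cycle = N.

I1: IS=1 RO=2 EX=5 WR=6
I2: IS=2 RO=3 EX=5 WR=6
I3: IS=7 RO=8 EX=15 WR=16  [WAW R6: wait I2 write@6]
I4: IS=8 RO=9 EX=11 WR=12
I5: IS=17 RO=18 EX=25 WR=26  [struct: DivU busy until I3 writes@16]
I6: IS=27 RO=28 EX=35 WR=36  [struct: DivU busy until I5 writes@26]
I7: IS=37 RO=38 EX=39 WR=40  [WAW R4: wait I6 write@36]

cycle = 40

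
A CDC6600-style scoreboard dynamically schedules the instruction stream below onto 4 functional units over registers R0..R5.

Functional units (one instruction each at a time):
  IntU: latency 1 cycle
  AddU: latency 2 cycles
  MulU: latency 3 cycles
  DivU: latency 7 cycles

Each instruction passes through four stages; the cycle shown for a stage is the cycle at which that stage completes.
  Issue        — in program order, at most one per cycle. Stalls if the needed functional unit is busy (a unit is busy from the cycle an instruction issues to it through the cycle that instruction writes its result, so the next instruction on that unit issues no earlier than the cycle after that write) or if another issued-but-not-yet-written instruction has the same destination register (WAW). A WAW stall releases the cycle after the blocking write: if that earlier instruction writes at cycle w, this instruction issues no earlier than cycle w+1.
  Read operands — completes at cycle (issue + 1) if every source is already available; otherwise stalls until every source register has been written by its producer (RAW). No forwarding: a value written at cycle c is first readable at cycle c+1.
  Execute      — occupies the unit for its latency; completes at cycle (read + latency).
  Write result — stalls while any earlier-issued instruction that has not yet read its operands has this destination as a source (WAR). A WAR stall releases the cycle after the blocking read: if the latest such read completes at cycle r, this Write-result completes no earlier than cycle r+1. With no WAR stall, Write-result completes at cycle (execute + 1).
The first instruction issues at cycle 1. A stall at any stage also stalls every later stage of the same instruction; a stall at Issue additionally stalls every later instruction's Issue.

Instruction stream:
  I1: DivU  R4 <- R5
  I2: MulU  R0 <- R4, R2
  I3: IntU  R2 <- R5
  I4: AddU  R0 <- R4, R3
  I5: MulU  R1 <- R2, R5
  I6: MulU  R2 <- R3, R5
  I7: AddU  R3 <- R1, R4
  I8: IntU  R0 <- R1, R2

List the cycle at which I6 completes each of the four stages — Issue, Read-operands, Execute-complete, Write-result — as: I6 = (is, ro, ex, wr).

I6 = (23, 24, 27, 28)

1) issue 1, read 2, done 9, write 10
2) issue 2, read 11, done 14, write 15  <RAW R4: wait I1 write@10>
3) issue 3, read 4, done 5, write 12  <WAR R2: wait I2 read@11>
4) issue 16, read 17, done 19, write 20  <WAW R0: wait I2 write@15>
5) issue 17, read 18, done 21, write 22
6) issue 23, read 24, done 27, write 28  <struct: MulU busy until I5 writes@22>
7) issue 24, read 25, done 27, write 28
8) issue 25, read 29, done 30, write 31  <RAW R2: wait I6 write@28>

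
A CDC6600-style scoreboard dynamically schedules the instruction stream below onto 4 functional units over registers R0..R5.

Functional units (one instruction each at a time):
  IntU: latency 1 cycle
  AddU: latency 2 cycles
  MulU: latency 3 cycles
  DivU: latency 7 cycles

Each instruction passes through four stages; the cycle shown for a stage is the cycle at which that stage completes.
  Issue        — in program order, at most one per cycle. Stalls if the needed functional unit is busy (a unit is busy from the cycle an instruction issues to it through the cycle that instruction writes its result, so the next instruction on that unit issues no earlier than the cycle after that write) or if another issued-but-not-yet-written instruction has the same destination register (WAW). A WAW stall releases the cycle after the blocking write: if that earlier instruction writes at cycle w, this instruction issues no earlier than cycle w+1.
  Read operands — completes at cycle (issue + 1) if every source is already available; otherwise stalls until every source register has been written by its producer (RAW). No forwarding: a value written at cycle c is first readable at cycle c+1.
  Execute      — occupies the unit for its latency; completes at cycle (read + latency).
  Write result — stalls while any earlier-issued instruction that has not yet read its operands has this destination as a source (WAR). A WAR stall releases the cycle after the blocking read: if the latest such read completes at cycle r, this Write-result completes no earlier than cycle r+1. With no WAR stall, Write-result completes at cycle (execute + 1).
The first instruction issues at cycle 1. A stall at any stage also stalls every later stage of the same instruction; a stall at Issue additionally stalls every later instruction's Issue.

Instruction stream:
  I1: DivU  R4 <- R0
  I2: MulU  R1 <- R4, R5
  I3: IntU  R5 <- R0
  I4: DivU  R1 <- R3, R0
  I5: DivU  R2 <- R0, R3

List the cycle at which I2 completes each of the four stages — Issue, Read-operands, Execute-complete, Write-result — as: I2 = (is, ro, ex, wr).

cycle 1: I1 issues→DivU
cycle 2: I1 reads, I2 issues→MulU
cycle 3: I3 issues→IntU
cycle 4: I3 reads
cycle 5: I3 exec-done
cycle 9: I1 exec-done
cycle 10: I1 writes R4
cycle 11: I2 reads
cycle 12: I3 writes R5
cycle 14: I2 exec-done
cycle 15: I2 writes R1
cycle 16: I4 issues→DivU
cycle 17: I4 reads
cycle 24: I4 exec-done
cycle 25: I4 writes R1
cycle 26: I5 issues→DivU
cycle 27: I5 reads
cycle 34: I5 exec-done
cycle 35: I5 writes R2

I2 = (2, 11, 14, 15)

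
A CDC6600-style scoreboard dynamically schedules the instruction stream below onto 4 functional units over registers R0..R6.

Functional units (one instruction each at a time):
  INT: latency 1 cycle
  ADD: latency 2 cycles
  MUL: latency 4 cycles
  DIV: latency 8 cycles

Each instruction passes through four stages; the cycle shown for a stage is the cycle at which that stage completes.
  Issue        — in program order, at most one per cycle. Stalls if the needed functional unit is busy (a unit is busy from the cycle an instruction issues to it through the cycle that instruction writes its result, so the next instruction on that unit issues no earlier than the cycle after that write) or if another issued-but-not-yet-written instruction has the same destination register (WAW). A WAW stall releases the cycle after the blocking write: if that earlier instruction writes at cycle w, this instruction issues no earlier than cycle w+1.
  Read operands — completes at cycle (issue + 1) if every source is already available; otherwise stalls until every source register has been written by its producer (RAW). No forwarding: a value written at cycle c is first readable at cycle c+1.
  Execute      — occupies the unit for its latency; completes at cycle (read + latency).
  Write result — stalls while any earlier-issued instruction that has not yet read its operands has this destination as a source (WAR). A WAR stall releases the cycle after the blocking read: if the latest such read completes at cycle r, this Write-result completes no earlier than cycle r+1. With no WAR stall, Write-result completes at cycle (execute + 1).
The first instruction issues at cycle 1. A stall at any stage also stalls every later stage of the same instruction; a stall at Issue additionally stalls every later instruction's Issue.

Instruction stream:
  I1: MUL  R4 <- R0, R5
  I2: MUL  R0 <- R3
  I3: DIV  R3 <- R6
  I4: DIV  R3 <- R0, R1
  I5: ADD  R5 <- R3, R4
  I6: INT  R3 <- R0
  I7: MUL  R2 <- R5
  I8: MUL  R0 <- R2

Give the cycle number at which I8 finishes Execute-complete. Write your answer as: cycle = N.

cycle = 46

cycle 1: I1 dispatched to MUL
cycle 2: I1 operands ready
cycle 6: I1 complete
cycle 7: R4←I1
cycle 8: I2 dispatched to MUL
cycle 9: I2 operands ready, I3 dispatched to DIV
cycle 10: I3 operands ready
cycle 13: I2 complete
cycle 14: R0←I2
cycle 18: I3 complete
cycle 19: R3←I3
cycle 20: I4 dispatched to DIV
cycle 21: I4 operands ready, I5 dispatched to ADD
cycle 29: I4 complete
cycle 30: R3←I4
cycle 31: I5 operands ready, I6 dispatched to INT
cycle 32: I6 operands ready, I7 dispatched to MUL
cycle 33: I5 complete, I6 complete
cycle 34: R5←I5, R3←I6
cycle 35: I7 operands ready
cycle 39: I7 complete
cycle 40: R2←I7
cycle 41: I8 dispatched to MUL
cycle 42: I8 operands ready
cycle 46: I8 complete
cycle 47: R0←I8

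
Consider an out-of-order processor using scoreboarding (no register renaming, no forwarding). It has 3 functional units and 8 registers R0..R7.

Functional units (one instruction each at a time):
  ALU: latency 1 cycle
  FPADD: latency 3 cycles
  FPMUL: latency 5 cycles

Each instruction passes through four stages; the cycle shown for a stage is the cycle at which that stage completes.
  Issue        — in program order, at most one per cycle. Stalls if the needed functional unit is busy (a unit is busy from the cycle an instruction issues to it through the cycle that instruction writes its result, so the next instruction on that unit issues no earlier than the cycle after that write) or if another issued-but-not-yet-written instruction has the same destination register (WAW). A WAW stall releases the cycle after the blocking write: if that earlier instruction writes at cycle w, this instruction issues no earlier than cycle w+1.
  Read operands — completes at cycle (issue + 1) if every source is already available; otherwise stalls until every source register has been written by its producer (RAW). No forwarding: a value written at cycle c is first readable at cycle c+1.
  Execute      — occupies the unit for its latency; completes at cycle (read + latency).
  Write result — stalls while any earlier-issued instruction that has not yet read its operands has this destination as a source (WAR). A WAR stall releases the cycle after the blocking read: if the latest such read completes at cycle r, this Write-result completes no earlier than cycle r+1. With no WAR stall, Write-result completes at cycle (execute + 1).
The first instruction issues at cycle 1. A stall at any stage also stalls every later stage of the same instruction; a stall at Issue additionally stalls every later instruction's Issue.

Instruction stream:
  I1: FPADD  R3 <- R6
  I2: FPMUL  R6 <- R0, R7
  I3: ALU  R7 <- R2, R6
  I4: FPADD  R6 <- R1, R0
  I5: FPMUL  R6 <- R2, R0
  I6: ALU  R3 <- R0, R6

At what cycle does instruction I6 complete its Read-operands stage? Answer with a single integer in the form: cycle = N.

cycle = 24

I1  is:1  ro:2  ex:5  wr:6
I2  is:2  ro:3  ex:8  wr:9
I3  is:3  ro:10  ex:11  wr:12  — RAW R6: wait I2 write@9
I4  is:10  ro:11  ex:14  wr:15  — WAW R6: wait I2 write@9
I5  is:16  ro:17  ex:22  wr:23  — WAW R6: wait I4 write@15
I6  is:17  ro:24  ex:25  wr:26  — RAW R6: wait I5 write@23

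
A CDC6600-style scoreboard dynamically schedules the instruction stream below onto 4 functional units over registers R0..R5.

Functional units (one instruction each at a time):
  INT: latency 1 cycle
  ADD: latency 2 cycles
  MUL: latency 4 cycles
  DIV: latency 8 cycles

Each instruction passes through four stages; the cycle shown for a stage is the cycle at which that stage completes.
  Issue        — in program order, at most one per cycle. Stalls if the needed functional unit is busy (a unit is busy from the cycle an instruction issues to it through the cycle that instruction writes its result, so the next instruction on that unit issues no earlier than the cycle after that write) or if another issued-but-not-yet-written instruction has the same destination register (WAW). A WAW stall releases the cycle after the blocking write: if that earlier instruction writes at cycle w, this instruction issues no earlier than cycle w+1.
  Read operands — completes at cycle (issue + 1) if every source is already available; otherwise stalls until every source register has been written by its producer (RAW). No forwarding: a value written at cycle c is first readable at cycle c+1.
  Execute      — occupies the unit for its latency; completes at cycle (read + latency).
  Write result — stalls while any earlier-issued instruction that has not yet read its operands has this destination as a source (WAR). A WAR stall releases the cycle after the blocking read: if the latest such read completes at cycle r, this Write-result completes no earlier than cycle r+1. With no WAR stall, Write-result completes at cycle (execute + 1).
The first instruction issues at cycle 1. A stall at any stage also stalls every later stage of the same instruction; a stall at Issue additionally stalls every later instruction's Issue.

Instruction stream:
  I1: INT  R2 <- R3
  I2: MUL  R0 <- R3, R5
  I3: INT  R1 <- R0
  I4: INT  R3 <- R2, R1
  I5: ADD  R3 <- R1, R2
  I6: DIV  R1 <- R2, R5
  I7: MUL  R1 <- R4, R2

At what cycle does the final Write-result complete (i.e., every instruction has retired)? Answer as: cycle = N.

[1] issue I1 (INT)
[2] I1 read-ops · issue I2 (MUL)
[3] I1 finished on INT · I2 read-ops
[4] I1→R2
[5] issue I3 (INT)
[7] I2 finished on MUL
[8] I2→R0
[9] I3 read-ops
[10] I3 finished on INT
[11] I3→R1
[12] issue I4 (INT)
[13] I4 read-ops
[14] I4 finished on INT
[15] I4→R3
[16] issue I5 (ADD)
[17] I5 read-ops · issue I6 (DIV)
[18] I6 read-ops
[19] I5 finished on ADD
[20] I5→R3
[26] I6 finished on DIV
[27] I6→R1
[28] issue I7 (MUL)
[29] I7 read-ops
[33] I7 finished on MUL
[34] I7→R1

cycle = 34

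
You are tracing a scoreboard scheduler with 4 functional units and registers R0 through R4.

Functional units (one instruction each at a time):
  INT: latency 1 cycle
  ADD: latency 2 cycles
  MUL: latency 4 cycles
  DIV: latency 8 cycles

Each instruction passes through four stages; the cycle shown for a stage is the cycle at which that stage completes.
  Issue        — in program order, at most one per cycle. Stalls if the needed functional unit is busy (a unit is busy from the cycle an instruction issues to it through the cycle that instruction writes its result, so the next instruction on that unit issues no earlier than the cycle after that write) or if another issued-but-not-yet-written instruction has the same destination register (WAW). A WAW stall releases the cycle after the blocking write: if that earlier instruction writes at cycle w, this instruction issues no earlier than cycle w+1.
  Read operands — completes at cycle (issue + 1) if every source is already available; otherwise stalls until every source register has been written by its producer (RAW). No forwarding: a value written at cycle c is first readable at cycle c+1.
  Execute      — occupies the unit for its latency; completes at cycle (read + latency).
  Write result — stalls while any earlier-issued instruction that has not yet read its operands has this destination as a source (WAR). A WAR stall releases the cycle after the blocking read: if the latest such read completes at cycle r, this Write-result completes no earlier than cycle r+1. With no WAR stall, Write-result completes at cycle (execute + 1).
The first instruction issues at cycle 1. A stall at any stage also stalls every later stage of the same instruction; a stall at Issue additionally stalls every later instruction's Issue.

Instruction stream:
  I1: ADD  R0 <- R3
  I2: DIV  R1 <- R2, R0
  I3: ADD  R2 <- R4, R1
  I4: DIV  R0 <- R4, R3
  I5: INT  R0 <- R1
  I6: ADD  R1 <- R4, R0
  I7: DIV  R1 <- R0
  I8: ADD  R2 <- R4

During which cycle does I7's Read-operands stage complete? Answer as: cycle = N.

I1 -> (1, 2, 4, 5)
I2 -> (2, 6, 14, 15)  // RAW R0: wait I1 write@5
I3 -> (6, 16, 18, 19)  // struct: ADD busy until I1 writes@5, RAW R1: wait I2 write@15
I4 -> (16, 17, 25, 26)  // struct: DIV busy until I2 writes@15
I5 -> (27, 28, 29, 30)  // WAW R0: wait I4 write@26
I6 -> (28, 31, 33, 34)  // RAW R0: wait I5 write@30
I7 -> (35, 36, 44, 45)  // WAW R1: wait I6 write@34
I8 -> (36, 37, 39, 40)

cycle = 36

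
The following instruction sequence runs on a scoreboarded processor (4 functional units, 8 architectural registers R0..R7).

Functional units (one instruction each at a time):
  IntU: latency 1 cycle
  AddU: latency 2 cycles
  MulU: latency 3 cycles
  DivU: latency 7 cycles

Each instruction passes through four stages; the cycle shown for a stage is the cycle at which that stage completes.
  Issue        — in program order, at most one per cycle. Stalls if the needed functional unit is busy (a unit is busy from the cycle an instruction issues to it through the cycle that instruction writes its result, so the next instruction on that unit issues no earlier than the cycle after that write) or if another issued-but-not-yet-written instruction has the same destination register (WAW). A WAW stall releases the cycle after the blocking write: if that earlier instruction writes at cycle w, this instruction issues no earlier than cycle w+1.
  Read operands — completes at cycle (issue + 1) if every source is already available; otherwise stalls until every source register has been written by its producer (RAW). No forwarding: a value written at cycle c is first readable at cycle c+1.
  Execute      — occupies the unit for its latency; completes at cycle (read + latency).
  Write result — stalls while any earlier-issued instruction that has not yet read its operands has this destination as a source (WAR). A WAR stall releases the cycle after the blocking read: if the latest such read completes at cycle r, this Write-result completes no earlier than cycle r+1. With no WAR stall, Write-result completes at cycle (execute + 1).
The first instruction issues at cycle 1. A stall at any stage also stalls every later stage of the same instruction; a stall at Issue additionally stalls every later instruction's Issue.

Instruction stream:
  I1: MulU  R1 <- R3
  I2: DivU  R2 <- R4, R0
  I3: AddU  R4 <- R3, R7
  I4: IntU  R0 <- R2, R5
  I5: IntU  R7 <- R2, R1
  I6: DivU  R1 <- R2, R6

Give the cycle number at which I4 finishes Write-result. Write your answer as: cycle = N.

cycle = 14

cycle 1: I1→MulU
cycle 2: I1 RO | I2→DivU
cycle 3: I2 RO | I3→AddU
cycle 4: I3 RO | I4→IntU
cycle 5: I1 EX
cycle 6: I1 WR R1 | I3 EX
cycle 7: I3 WR R4
cycle 10: I2 EX
cycle 11: I2 WR R2
cycle 12: I4 RO
cycle 13: I4 EX
cycle 14: I4 WR R0
cycle 15: I5→IntU
cycle 16: I5 RO | I6→DivU
cycle 17: I5 EX | I6 RO
cycle 18: I5 WR R7
cycle 24: I6 EX
cycle 25: I6 WR R1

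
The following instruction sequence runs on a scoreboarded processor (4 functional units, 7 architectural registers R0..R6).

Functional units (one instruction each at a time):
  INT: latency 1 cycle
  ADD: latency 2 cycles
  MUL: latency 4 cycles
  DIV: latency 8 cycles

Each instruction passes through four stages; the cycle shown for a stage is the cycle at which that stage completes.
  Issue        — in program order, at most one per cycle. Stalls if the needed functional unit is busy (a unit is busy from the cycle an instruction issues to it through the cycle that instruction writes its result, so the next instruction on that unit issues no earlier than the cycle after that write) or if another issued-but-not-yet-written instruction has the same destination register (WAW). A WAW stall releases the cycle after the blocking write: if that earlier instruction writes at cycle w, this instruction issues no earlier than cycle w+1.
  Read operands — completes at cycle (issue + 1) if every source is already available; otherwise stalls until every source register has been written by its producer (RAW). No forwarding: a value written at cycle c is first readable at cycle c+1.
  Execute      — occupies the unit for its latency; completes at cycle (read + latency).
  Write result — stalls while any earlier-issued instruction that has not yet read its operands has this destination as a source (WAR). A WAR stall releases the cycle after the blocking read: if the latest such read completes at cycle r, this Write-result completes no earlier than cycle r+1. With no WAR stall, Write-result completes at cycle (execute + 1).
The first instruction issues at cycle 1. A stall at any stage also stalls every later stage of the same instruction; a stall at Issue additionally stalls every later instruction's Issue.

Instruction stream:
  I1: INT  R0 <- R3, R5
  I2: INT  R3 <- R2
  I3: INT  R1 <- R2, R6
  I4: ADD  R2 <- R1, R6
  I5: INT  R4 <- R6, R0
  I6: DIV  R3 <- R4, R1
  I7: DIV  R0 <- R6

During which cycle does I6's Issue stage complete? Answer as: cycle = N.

[I1] 1/2/3/4
[I2] 5/6/7/8  (struct: INT busy until I1 writes@4)
[I3] 9/10/11/12  (struct: INT busy until I2 writes@8)
[I4] 10/13/15/16  (RAW R1: wait I3 write@12)
[I5] 13/14/15/16  (struct: INT busy until I3 writes@12)
[I6] 14/17/25/26  (RAW R4: wait I5 write@16)
[I7] 27/28/36/37  (struct: DIV busy until I6 writes@26)

cycle = 14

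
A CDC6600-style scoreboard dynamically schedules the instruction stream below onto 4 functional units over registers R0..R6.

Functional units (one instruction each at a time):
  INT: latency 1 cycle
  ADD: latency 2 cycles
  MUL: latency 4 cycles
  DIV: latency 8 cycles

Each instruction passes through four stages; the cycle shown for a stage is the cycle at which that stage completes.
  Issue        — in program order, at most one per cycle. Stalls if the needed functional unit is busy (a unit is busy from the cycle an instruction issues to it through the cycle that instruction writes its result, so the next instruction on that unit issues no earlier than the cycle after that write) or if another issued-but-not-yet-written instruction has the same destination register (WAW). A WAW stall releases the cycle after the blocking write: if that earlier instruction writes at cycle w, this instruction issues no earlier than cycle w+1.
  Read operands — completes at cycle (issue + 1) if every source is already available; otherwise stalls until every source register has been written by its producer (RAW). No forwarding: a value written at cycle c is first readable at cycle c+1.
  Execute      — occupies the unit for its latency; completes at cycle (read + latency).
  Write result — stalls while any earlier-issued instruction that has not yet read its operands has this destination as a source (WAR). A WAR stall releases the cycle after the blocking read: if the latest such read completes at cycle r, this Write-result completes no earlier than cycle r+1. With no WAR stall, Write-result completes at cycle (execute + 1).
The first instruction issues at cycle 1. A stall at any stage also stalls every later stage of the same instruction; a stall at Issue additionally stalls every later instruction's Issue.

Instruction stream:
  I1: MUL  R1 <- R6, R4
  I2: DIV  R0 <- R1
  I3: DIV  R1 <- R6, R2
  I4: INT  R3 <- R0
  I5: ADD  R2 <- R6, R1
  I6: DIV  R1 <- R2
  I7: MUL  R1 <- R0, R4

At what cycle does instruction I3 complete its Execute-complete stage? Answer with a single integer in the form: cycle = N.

cycle = 27

t=1  I1→MUL
t=2  I1 RO; I2→DIV
t=6  I1 EX
t=7  I1 WR R1
t=8  I2 RO
t=16  I2 EX
t=17  I2 WR R0
t=18  I3→DIV
t=19  I3 RO; I4→INT
t=20  I4 RO; I5→ADD
t=21  I4 EX
t=22  I4 WR R3
t=27  I3 EX
t=28  I3 WR R1
t=29  I5 RO; I6→DIV
t=31  I5 EX
t=32  I5 WR R2
t=33  I6 RO
t=41  I6 EX
t=42  I6 WR R1
t=43  I7→MUL
t=44  I7 RO
t=48  I7 EX
t=49  I7 WR R1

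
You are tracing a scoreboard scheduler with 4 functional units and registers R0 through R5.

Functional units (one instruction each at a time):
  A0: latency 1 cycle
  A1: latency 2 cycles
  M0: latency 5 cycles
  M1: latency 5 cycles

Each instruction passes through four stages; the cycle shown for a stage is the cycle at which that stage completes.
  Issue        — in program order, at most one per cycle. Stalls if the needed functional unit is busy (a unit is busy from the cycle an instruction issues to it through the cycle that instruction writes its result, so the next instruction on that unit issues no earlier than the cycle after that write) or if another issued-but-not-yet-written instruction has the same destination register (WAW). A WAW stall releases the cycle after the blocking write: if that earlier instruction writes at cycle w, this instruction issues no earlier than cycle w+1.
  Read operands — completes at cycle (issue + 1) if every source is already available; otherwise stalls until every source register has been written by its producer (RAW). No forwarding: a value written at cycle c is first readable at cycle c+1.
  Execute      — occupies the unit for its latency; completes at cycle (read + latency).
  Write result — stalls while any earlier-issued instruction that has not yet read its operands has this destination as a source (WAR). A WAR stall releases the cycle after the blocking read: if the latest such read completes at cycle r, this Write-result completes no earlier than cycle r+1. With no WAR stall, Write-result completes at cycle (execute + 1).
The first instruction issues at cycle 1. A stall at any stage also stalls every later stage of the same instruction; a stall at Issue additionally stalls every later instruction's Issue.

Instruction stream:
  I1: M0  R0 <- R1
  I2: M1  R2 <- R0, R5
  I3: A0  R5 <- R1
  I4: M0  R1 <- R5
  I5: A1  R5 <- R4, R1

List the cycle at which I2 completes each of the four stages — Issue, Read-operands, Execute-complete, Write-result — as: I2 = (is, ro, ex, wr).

I2 = (2, 9, 14, 15)

  I1 | 1 | 2 | 7 | 8
  I2 | 2 | 9 | 14 | 15   RAW R0: wait I1 write@8
  I3 | 3 | 4 | 5 | 10   WAR R5: wait I2 read@9
  I4 | 9 | 11 | 16 | 17   struct: M0 busy until I1 writes@8 · RAW R5: wait I3 write@10
  I5 | 11 | 18 | 20 | 21   WAW R5: wait I3 write@10 · RAW R1: wait I4 write@17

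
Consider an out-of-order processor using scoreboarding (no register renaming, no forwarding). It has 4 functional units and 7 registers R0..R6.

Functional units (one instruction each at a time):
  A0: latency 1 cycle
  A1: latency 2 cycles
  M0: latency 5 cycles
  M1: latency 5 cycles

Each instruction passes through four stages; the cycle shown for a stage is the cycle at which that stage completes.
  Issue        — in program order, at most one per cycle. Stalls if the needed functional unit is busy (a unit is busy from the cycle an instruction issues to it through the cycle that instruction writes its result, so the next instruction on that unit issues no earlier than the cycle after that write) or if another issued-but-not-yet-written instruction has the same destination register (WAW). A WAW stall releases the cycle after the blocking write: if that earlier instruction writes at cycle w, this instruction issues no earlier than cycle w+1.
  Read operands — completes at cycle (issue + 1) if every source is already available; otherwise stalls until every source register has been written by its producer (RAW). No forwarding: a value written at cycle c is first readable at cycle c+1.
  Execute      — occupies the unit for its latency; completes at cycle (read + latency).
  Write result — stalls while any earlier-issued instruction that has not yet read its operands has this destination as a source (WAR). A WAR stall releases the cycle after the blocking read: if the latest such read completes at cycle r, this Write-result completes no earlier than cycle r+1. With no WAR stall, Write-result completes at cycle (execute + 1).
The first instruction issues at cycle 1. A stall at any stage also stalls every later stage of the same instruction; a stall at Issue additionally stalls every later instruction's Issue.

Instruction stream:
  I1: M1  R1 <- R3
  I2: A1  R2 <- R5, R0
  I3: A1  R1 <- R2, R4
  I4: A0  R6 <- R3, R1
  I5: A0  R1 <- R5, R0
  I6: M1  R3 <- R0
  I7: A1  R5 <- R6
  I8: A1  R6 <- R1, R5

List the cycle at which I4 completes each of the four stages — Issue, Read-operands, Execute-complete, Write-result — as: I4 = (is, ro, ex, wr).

[I1] 1/2/7/8
[I2] 2/3/5/6
[I3] 9/10/12/13  (WAW R1: wait I1 write@8)
[I4] 10/14/15/16  (RAW R1: wait I3 write@13)
[I5] 17/18/19/20  (struct: A0 busy until I4 writes@16)
[I6] 18/19/24/25
[I7] 19/20/22/23
[I8] 24/25/27/28  (struct: A1 busy until I7 writes@23)

I4 = (10, 14, 15, 16)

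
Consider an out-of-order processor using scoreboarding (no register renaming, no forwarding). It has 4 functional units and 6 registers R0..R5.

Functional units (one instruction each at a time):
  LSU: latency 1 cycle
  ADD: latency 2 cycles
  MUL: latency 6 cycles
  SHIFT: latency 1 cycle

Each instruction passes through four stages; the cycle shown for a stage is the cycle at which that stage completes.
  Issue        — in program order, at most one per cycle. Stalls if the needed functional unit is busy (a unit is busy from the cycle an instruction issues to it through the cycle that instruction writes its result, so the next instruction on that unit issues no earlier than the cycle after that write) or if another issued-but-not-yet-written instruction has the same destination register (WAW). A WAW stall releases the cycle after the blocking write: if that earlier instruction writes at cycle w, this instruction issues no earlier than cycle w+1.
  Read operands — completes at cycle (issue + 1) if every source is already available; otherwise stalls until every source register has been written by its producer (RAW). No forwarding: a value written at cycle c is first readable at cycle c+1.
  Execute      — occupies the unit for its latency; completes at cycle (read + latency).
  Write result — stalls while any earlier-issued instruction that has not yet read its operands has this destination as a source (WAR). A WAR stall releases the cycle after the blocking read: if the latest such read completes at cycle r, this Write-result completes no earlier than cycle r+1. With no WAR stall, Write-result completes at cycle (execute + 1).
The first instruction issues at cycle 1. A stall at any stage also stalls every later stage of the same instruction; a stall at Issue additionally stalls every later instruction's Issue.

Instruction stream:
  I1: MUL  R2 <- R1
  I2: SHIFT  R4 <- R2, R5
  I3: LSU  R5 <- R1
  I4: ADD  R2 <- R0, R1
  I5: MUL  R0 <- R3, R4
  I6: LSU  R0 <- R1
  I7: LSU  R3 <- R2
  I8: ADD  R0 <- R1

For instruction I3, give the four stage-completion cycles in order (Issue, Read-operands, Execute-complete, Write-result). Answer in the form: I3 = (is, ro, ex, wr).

I3 = (3, 4, 5, 11)

1) issue 1, read 2, done 8, write 9
2) issue 2, read 10, done 11, write 12  <RAW R2: wait I1 write@9>
3) issue 3, read 4, done 5, write 11  <WAR R5: wait I2 read@10>
4) issue 10, read 11, done 13, write 14  <WAW R2: wait I1 write@9>
5) issue 11, read 13, done 19, write 20  <RAW R4: wait I2 write@12>
6) issue 21, read 22, done 23, write 24  <WAW R0: wait I5 write@20>
7) issue 25, read 26, done 27, write 28  <struct: LSU busy until I6 writes@24>
8) issue 26, read 27, done 29, write 30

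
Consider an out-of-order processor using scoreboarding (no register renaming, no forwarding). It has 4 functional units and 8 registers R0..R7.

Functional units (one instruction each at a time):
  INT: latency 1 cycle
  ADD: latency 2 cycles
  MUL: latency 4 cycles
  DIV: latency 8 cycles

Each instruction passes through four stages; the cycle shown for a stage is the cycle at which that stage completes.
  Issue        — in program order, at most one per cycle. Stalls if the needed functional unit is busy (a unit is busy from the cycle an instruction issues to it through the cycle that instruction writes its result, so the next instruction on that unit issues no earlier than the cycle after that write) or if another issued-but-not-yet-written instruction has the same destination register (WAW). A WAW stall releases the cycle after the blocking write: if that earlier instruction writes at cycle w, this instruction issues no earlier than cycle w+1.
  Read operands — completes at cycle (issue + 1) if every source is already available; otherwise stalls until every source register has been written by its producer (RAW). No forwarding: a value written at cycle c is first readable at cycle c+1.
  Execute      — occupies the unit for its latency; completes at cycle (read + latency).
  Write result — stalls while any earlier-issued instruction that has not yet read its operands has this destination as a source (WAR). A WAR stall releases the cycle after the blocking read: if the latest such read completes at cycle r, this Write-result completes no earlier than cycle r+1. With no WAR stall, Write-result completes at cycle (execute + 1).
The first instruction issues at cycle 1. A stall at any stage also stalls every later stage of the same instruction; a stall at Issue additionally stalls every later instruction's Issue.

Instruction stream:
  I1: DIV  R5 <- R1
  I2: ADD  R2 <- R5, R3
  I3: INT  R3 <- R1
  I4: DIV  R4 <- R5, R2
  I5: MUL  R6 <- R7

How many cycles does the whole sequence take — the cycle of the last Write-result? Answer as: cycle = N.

cycle = 25

t=1  I1→DIV
t=2  I1 RO | I2→ADD
t=3  I3→INT
t=4  I3 RO
t=5  I3 EX
t=10  I1 EX
t=11  I1 WR R5
t=12  I2 RO | I4→DIV
t=13  I3 WR R3 | I5→MUL
t=14  I2 EX | I5 RO
t=15  I2 WR R2
t=16  I4 RO
t=18  I5 EX
t=19  I5 WR R6
t=24  I4 EX
t=25  I4 WR R4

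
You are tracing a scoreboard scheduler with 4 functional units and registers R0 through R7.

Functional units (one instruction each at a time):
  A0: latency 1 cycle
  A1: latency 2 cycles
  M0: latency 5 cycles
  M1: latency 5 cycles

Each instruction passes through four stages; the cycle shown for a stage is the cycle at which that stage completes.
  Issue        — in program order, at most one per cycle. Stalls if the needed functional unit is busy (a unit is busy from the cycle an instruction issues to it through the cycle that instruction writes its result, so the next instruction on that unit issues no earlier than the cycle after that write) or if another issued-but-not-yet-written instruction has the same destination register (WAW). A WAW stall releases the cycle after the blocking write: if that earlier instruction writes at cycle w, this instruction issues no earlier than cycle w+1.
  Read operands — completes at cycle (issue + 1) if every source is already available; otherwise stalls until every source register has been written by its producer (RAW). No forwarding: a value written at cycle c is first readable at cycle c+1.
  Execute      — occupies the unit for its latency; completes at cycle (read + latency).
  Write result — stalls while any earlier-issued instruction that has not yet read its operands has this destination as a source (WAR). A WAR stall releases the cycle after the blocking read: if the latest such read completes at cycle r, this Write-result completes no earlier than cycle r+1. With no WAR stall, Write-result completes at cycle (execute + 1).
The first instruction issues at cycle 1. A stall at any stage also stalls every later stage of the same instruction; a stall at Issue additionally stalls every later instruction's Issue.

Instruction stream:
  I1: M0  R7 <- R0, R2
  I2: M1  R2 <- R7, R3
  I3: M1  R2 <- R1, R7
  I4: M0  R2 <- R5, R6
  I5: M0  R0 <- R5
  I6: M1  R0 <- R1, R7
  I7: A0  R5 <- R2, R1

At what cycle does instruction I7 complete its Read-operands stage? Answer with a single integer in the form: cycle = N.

cycle = 42

t=1  I1 dispatched to M0
t=2  I1 operands ready · I2 dispatched to M1
t=7  I1 complete
t=8  R7←I1
t=9  I2 operands ready
t=14  I2 complete
t=15  R2←I2
t=16  I3 dispatched to M1
t=17  I3 operands ready
t=22  I3 complete
t=23  R2←I3
t=24  I4 dispatched to M0
t=25  I4 operands ready
t=30  I4 complete
t=31  R2←I4
t=32  I5 dispatched to M0
t=33  I5 operands ready
t=38  I5 complete
t=39  R0←I5
t=40  I6 dispatched to M1
t=41  I6 operands ready · I7 dispatched to A0
t=42  I7 operands ready
t=43  I7 complete
t=44  R5←I7
t=46  I6 complete
t=47  R0←I6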